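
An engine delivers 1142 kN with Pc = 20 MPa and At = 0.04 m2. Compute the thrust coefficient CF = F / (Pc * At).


CF = 1142000 / (20e6 * 0.04) = 1.43

1.43


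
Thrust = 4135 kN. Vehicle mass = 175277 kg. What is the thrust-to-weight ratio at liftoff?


TWR = 4135000 / (175277 * 9.81) = 2.4

2.4


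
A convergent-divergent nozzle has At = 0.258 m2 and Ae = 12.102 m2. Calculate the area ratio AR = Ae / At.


AR = 12.102 / 0.258 = 46.9

46.9


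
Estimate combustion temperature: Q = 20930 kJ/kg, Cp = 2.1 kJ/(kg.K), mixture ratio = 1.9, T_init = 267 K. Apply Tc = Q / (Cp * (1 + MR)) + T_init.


Tc = 20930 / (2.1 * (1 + 1.9)) + 267 = 3704 K

3704 K


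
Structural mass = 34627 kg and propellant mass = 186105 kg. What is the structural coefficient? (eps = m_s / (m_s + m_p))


eps = 34627 / (34627 + 186105) = 0.1569

0.1569


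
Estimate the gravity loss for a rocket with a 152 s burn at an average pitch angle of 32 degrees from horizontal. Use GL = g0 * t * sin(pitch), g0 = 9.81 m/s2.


GL = 9.81 * 152 * sin(32 deg) = 790 m/s

790 m/s


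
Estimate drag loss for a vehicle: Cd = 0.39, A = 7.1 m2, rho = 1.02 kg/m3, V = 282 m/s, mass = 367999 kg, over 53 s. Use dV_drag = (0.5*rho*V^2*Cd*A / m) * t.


D = 0.5 * 1.02 * 282^2 * 0.39 * 7.1 = 112303.0 N
a = 112303.0 / 367999 = 0.3052 m/s2
dV = 0.3052 * 53 = 16.2 m/s

16.2 m/s


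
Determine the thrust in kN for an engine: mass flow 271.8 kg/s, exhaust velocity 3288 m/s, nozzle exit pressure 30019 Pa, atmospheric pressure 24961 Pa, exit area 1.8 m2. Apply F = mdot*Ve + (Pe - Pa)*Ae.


F = 271.8 * 3288 + (30019 - 24961) * 1.8 = 902783.0 N = 902.8 kN

902.8 kN


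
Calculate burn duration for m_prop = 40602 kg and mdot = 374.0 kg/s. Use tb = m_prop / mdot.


tb = 40602 / 374.0 = 108.6 s

108.6 s


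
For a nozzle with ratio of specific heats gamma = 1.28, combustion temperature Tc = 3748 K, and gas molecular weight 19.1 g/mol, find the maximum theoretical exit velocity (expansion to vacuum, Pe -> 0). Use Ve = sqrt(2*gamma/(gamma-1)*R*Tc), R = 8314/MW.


R = 8314 / 19.1 = 435.29 J/(kg.K)
Ve = sqrt(2 * 1.28 / (1.28 - 1) * 435.29 * 3748) = 3862 m/s

3862 m/s


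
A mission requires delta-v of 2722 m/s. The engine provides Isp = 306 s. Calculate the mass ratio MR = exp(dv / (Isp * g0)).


Ve = 306 * 9.81 = 3001.86 m/s
MR = exp(2722 / 3001.86) = 2.476

2.476


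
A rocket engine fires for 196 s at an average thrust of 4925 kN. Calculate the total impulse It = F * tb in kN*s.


It = 4925 * 196 = 965300 kN*s

965300 kN*s


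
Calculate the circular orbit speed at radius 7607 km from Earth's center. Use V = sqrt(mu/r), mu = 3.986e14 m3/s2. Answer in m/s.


V = sqrt(3.986e14 / 7607000) = 7239 m/s

7239 m/s


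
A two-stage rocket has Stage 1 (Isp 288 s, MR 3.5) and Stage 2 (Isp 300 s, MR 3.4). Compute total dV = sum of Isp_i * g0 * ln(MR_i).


dV1 = 288 * 9.81 * ln(3.5) = 3539.4 m/s
dV2 = 300 * 9.81 * ln(3.4) = 3601.6 m/s
Total dV = 3539.4 + 3601.6 = 7141.0 m/s ~ 7141 m/s

7141 m/s


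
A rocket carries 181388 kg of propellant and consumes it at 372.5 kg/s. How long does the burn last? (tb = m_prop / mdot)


tb = 181388 / 372.5 = 486.9 s

486.9 s


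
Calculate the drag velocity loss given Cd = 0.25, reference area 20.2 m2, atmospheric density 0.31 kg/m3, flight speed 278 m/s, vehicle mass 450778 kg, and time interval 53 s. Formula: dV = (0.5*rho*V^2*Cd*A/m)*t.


D = 0.5 * 0.31 * 278^2 * 0.25 * 20.2 = 60494.05 N
a = 60494.05 / 450778 = 0.1342 m/s2
dV = 0.1342 * 53 = 7.1 m/s

7.1 m/s


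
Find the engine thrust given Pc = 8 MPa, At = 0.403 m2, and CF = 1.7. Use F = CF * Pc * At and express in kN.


F = 1.7 * 8e6 * 0.403 = 5.4808e+06 N = 5480.8 kN

5480.8 kN


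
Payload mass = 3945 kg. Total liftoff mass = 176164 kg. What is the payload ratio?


PR = 3945 / 176164 = 0.0224

0.0224


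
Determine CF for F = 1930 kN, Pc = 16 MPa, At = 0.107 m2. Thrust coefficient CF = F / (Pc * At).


CF = 1930000 / (16e6 * 0.107) = 1.13

1.13


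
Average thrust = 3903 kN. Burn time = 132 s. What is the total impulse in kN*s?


It = 3903 * 132 = 515196 kN*s

515196 kN*s


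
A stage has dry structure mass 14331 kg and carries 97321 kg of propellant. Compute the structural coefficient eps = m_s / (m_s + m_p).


eps = 14331 / (14331 + 97321) = 0.1284

0.1284


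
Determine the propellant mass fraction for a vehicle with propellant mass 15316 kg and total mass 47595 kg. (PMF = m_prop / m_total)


PMF = 15316 / 47595 = 0.322

0.322


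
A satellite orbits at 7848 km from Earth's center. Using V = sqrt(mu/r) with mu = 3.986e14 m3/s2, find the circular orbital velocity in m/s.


V = sqrt(3.986e14 / 7848000) = 7127 m/s

7127 m/s


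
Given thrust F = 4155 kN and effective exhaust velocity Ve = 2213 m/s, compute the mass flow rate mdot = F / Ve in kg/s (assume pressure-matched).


mdot = F / Ve = 4155000 / 2213 = 1877.5 kg/s

1877.5 kg/s


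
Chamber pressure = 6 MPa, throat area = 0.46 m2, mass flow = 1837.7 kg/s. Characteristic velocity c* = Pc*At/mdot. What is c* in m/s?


c* = 6e6 * 0.46 / 1837.7 = 1502 m/s

1502 m/s


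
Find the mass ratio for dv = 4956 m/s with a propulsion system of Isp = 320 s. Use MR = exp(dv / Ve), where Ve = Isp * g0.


Ve = 320 * 9.81 = 3139.2 m/s
MR = exp(4956 / 3139.2) = 4.849

4.849


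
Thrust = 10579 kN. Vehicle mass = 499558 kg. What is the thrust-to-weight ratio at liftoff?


TWR = 10579000 / (499558 * 9.81) = 2.16

2.16


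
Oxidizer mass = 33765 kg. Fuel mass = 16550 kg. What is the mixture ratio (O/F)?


MR = 33765 / 16550 = 2.04

2.04


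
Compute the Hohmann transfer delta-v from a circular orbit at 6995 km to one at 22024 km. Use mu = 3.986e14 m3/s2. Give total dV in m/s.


V1 = sqrt(mu/r1) = 7548.75 m/s
dV1 = V1*(sqrt(2*r2/(r1+r2)) - 1) = 1751.55 m/s
V2 = sqrt(mu/r2) = 4254.23 m/s
dV2 = V2*(1 - sqrt(2*r1/(r1+r2))) = 1300.38 m/s
Total dV = 3052 m/s

3052 m/s


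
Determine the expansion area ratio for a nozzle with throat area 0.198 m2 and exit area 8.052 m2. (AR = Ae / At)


AR = 8.052 / 0.198 = 40.7

40.7


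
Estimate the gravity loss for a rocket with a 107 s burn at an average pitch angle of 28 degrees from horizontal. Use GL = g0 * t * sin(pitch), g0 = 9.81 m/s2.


GL = 9.81 * 107 * sin(28 deg) = 493 m/s

493 m/s


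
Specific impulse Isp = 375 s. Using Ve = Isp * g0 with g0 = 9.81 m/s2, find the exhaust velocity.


Ve = Isp * g0 = 375 * 9.81 = 3678.8 m/s

3678.8 m/s


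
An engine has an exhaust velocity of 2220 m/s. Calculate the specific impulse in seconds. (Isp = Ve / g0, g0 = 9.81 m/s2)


Isp = Ve / g0 = 2220 / 9.81 = 226.3 s

226.3 s


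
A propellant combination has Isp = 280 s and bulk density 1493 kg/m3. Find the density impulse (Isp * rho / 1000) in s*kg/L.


rho*Isp = 280 * 1493 / 1000 = 418 s*kg/L

418 s*kg/L


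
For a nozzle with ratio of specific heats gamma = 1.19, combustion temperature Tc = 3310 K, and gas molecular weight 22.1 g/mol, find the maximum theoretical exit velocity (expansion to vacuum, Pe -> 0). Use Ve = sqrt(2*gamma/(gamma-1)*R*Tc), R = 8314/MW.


R = 8314 / 22.1 = 376.2 J/(kg.K)
Ve = sqrt(2 * 1.19 / (1.19 - 1) * 376.2 * 3310) = 3949 m/s

3949 m/s


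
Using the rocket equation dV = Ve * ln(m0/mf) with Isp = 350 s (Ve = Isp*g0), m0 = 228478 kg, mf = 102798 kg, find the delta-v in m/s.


Ve = 350 * 9.81 = 3433.5 m/s
dV = 3433.5 * ln(228478/102798) = 2742 m/s

2742 m/s


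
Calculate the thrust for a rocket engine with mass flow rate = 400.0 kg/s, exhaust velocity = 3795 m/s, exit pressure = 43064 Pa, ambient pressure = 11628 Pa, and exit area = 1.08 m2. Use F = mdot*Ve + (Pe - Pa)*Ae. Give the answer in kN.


F = 400.0 * 3795 + (43064 - 11628) * 1.08 = 1.5520e+06 N = 1552.0 kN

1552.0 kN


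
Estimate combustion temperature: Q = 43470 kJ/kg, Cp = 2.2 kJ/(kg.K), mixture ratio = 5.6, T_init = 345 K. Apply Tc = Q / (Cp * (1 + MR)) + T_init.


Tc = 43470 / (2.2 * (1 + 5.6)) + 345 = 3339 K

3339 K


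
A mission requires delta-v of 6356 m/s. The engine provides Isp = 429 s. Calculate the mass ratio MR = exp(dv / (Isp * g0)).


Ve = 429 * 9.81 = 4208.49 m/s
MR = exp(6356 / 4208.49) = 4.528

4.528


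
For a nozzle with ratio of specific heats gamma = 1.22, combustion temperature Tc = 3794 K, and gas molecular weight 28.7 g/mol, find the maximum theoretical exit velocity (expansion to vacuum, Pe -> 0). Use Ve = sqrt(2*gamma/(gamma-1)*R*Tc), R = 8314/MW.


R = 8314 / 28.7 = 289.69 J/(kg.K)
Ve = sqrt(2 * 1.22 / (1.22 - 1) * 289.69 * 3794) = 3491 m/s

3491 m/s


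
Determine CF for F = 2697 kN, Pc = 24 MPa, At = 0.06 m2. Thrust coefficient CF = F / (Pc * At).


CF = 2697000 / (24e6 * 0.06) = 1.87

1.87


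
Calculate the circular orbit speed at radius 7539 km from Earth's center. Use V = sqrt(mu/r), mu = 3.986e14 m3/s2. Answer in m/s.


V = sqrt(3.986e14 / 7539000) = 7271 m/s

7271 m/s


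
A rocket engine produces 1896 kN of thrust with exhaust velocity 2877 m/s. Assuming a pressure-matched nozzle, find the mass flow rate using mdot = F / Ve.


mdot = F / Ve = 1896000 / 2877 = 659.0 kg/s

659.0 kg/s


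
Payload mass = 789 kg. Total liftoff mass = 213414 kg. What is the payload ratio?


PR = 789 / 213414 = 0.0037

0.0037


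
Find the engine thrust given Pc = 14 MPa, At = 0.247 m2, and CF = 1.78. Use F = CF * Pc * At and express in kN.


F = 1.78 * 14e6 * 0.247 = 6.1552e+06 N = 6155.2 kN

6155.2 kN


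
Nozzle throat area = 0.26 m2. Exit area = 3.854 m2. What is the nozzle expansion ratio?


AR = 3.854 / 0.26 = 14.8

14.8


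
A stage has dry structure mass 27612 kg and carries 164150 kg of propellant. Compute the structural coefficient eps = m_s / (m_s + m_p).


eps = 27612 / (27612 + 164150) = 0.144

0.144


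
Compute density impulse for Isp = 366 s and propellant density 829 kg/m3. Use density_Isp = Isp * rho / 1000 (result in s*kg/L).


rho*Isp = 366 * 829 / 1000 = 303 s*kg/L

303 s*kg/L


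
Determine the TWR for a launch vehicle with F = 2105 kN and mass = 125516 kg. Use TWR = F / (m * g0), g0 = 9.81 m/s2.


TWR = 2105000 / (125516 * 9.81) = 1.71

1.71


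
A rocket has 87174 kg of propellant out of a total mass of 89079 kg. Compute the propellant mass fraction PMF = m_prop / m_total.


PMF = 87174 / 89079 = 0.979

0.979


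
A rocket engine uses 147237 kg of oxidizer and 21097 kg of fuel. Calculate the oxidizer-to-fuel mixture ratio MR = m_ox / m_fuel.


MR = 147237 / 21097 = 6.98

6.98


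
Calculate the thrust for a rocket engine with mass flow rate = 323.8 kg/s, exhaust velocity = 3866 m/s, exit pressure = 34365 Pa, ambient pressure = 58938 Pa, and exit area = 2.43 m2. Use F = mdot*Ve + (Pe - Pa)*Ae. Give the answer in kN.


F = 323.8 * 3866 + (34365 - 58938) * 2.43 = 1.1921e+06 N = 1192.1 kN

1192.1 kN


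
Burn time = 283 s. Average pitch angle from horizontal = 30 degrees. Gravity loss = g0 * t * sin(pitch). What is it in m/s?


GL = 9.81 * 283 * sin(30 deg) = 1388 m/s

1388 m/s


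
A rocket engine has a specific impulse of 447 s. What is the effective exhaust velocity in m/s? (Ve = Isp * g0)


Ve = Isp * g0 = 447 * 9.81 = 4385.1 m/s

4385.1 m/s


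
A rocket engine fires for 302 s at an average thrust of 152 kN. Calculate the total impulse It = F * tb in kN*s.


It = 152 * 302 = 45904 kN*s

45904 kN*s


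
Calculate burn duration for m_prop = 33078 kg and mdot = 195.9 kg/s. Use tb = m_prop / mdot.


tb = 33078 / 195.9 = 168.9 s

168.9 s


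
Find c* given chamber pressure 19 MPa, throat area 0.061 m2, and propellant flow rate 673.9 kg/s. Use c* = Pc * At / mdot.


c* = 19e6 * 0.061 / 673.9 = 1720 m/s

1720 m/s


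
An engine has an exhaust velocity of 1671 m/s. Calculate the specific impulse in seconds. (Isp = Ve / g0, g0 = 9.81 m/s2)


Isp = Ve / g0 = 1671 / 9.81 = 170.3 s

170.3 s


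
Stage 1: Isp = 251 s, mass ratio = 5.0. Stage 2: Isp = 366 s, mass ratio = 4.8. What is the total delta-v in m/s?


dV1 = 251 * 9.81 * ln(5.0) = 3962.9 m/s
dV2 = 366 * 9.81 * ln(4.8) = 5632.1 m/s
Total dV = 3962.9 + 5632.1 = 9595.0 m/s ~ 9595 m/s

9595 m/s


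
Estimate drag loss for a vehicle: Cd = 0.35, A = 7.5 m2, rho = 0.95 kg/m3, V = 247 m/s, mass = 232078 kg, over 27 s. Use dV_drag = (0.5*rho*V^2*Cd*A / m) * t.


D = 0.5 * 0.95 * 247^2 * 0.35 * 7.5 = 76070.6 N
a = 76070.6 / 232078 = 0.3278 m/s2
dV = 0.3278 * 27 = 8.9 m/s

8.9 m/s


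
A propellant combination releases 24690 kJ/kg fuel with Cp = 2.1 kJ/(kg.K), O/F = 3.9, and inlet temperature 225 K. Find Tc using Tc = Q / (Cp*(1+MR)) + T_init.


Tc = 24690 / (2.1 * (1 + 3.9)) + 225 = 2624 K

2624 K


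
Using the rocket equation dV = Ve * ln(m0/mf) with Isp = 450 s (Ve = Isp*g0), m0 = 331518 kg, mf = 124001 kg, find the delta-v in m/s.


Ve = 450 * 9.81 = 4414.5 m/s
dV = 4414.5 * ln(331518/124001) = 4341 m/s

4341 m/s


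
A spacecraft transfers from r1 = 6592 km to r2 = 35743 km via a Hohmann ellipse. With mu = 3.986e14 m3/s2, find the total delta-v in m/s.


V1 = sqrt(mu/r1) = 7776.07 m/s
dV1 = V1*(sqrt(2*r2/(r1+r2)) - 1) = 2328.57 m/s
V2 = sqrt(mu/r2) = 3339.44 m/s
dV2 = V2*(1 - sqrt(2*r1/(r1+r2))) = 1475.86 m/s
Total dV = 3804 m/s

3804 m/s


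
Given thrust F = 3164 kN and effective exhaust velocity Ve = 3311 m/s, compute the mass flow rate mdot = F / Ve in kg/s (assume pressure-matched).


mdot = F / Ve = 3164000 / 3311 = 955.6 kg/s

955.6 kg/s


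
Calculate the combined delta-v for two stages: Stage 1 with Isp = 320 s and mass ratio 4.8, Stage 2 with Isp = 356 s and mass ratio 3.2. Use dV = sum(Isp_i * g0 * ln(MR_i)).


dV1 = 320 * 9.81 * ln(4.8) = 4924.2 m/s
dV2 = 356 * 9.81 * ln(3.2) = 4062.1 m/s
Total dV = 4924.2 + 4062.1 = 8986.3 m/s ~ 8986 m/s

8986 m/s


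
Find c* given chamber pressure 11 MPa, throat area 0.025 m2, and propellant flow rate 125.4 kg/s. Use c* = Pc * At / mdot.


c* = 11e6 * 0.025 / 125.4 = 2193 m/s

2193 m/s


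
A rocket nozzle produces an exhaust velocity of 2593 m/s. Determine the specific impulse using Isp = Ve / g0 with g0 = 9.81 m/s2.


Isp = Ve / g0 = 2593 / 9.81 = 264.3 s

264.3 s


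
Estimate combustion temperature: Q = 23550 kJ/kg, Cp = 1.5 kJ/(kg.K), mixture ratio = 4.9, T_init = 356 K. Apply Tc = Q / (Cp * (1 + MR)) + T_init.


Tc = 23550 / (1.5 * (1 + 4.9)) + 356 = 3017 K

3017 K


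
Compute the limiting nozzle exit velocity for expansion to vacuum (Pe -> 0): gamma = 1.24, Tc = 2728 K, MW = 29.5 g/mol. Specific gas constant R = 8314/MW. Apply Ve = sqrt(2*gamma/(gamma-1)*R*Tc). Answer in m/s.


R = 8314 / 29.5 = 281.83 J/(kg.K)
Ve = sqrt(2 * 1.24 / (1.24 - 1) * 281.83 * 2728) = 2819 m/s

2819 m/s


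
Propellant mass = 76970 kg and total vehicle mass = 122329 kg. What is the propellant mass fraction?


PMF = 76970 / 122329 = 0.629

0.629


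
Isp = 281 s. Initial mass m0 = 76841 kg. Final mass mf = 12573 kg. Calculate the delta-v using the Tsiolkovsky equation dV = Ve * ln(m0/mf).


Ve = 281 * 9.81 = 2756.61 m/s
dV = 2756.61 * ln(76841/12573) = 4990 m/s

4990 m/s


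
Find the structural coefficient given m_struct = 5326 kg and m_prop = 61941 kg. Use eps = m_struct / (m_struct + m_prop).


eps = 5326 / (5326 + 61941) = 0.0792

0.0792


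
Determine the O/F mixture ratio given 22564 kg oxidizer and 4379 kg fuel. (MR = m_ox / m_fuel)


MR = 22564 / 4379 = 5.15

5.15


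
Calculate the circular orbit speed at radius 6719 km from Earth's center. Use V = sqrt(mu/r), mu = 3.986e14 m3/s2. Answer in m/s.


V = sqrt(3.986e14 / 6719000) = 7702 m/s

7702 m/s


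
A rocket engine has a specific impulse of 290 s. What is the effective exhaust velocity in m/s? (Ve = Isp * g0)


Ve = Isp * g0 = 290 * 9.81 = 2844.9 m/s

2844.9 m/s


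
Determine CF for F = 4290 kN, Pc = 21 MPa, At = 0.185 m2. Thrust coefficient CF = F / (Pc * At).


CF = 4290000 / (21e6 * 0.185) = 1.1

1.1


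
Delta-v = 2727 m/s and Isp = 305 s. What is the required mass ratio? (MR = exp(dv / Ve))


Ve = 305 * 9.81 = 2992.05 m/s
MR = exp(2727 / 2992.05) = 2.488

2.488


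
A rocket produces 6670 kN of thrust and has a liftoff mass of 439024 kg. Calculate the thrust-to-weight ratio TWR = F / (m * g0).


TWR = 6670000 / (439024 * 9.81) = 1.55

1.55


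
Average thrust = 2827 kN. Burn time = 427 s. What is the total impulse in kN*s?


It = 2827 * 427 = 1207129 kN*s

1207129 kN*s


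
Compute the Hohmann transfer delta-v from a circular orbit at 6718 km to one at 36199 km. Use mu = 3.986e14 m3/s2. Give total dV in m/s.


V1 = sqrt(mu/r1) = 7702.8 m/s
dV1 = V1*(sqrt(2*r2/(r1+r2)) - 1) = 2301.74 m/s
V2 = sqrt(mu/r2) = 3318.34 m/s
dV2 = V2*(1 - sqrt(2*r1/(r1+r2))) = 1461.64 m/s
Total dV = 3763 m/s

3763 m/s


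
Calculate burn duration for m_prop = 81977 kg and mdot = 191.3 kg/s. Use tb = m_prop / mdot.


tb = 81977 / 191.3 = 428.5 s

428.5 s


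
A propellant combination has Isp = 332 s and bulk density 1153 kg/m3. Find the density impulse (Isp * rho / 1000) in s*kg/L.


rho*Isp = 332 * 1153 / 1000 = 383 s*kg/L

383 s*kg/L


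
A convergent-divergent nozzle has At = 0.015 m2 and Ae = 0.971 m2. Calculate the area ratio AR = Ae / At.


AR = 0.971 / 0.015 = 64.7

64.7


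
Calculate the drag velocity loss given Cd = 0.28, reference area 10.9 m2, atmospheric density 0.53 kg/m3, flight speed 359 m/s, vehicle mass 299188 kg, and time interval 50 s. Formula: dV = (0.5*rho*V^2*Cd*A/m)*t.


D = 0.5 * 0.53 * 359^2 * 0.28 * 10.9 = 104236.38 N
a = 104236.38 / 299188 = 0.3484 m/s2
dV = 0.3484 * 50 = 17.4 m/s

17.4 m/s


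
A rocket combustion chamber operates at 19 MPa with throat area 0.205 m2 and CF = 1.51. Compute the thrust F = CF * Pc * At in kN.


F = 1.51 * 19e6 * 0.205 = 5.8814e+06 N = 5881.4 kN

5881.4 kN


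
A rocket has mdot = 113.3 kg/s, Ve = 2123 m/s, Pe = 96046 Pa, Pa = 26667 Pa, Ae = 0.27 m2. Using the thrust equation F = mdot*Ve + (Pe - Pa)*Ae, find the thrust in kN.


F = 113.3 * 2123 + (96046 - 26667) * 0.27 = 259268.0 N = 259.3 kN

259.3 kN


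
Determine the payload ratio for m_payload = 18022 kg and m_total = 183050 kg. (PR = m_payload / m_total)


PR = 18022 / 183050 = 0.0985

0.0985


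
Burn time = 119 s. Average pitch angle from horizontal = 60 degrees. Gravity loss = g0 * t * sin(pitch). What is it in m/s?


GL = 9.81 * 119 * sin(60 deg) = 1011 m/s

1011 m/s


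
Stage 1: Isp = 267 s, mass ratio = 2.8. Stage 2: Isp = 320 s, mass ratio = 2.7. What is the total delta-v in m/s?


dV1 = 267 * 9.81 * ln(2.8) = 2696.9 m/s
dV2 = 320 * 9.81 * ln(2.7) = 3118.0 m/s
Total dV = 2696.9 + 3118.0 = 5814.9 m/s ~ 5815 m/s

5815 m/s


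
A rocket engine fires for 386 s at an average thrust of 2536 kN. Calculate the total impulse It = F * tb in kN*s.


It = 2536 * 386 = 978896 kN*s

978896 kN*s


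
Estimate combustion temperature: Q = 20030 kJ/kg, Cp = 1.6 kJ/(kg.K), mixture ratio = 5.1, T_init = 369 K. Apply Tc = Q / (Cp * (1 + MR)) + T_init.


Tc = 20030 / (1.6 * (1 + 5.1)) + 369 = 2421 K

2421 K


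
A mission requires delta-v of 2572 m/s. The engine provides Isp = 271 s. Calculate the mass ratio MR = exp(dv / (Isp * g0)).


Ve = 271 * 9.81 = 2658.51 m/s
MR = exp(2572 / 2658.51) = 2.631

2.631


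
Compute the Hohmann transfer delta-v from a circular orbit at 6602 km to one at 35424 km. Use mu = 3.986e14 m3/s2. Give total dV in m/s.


V1 = sqrt(mu/r1) = 7770.18 m/s
dV1 = V1*(sqrt(2*r2/(r1+r2)) - 1) = 2318.53 m/s
V2 = sqrt(mu/r2) = 3354.44 m/s
dV2 = V2*(1 - sqrt(2*r1/(r1+r2))) = 1474.2 m/s
Total dV = 3793 m/s

3793 m/s


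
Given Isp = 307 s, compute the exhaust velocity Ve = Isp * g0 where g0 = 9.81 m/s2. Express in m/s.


Ve = Isp * g0 = 307 * 9.81 = 3011.7 m/s

3011.7 m/s


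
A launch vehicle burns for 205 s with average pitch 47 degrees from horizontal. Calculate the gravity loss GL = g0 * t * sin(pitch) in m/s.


GL = 9.81 * 205 * sin(47 deg) = 1471 m/s

1471 m/s


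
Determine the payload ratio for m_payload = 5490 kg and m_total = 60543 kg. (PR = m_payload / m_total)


PR = 5490 / 60543 = 0.0907

0.0907


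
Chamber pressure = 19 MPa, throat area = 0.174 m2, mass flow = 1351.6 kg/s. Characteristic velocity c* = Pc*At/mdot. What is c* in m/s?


c* = 19e6 * 0.174 / 1351.6 = 2446 m/s

2446 m/s


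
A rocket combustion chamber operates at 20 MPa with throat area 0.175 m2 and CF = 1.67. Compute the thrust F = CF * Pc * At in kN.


F = 1.67 * 20e6 * 0.175 = 5.8450e+06 N = 5845.0 kN

5845.0 kN


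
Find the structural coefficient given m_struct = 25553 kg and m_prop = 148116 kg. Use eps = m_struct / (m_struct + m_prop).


eps = 25553 / (25553 + 148116) = 0.1471

0.1471


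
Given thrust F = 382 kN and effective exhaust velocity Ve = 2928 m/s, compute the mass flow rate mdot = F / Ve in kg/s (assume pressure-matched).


mdot = F / Ve = 382000 / 2928 = 130.5 kg/s

130.5 kg/s


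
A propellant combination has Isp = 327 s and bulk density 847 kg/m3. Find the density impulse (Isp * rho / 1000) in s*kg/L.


rho*Isp = 327 * 847 / 1000 = 277 s*kg/L

277 s*kg/L


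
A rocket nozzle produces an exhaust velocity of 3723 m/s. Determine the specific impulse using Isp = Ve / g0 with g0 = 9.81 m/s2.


Isp = Ve / g0 = 3723 / 9.81 = 379.5 s

379.5 s


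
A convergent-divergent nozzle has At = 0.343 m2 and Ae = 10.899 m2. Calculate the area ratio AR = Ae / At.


AR = 10.899 / 0.343 = 31.8

31.8


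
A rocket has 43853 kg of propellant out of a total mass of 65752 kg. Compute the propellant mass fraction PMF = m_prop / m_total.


PMF = 43853 / 65752 = 0.667

0.667


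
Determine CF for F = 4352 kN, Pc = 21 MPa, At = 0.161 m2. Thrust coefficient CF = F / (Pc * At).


CF = 4352000 / (21e6 * 0.161) = 1.29

1.29


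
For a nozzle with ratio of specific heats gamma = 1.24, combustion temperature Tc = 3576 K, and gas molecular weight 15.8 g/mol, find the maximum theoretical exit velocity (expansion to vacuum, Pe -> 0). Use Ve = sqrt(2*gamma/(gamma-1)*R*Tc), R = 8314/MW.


R = 8314 / 15.8 = 526.2 J/(kg.K)
Ve = sqrt(2 * 1.24 / (1.24 - 1) * 526.2 * 3576) = 4410 m/s

4410 m/s


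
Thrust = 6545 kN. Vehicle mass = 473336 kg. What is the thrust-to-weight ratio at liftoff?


TWR = 6545000 / (473336 * 9.81) = 1.41

1.41


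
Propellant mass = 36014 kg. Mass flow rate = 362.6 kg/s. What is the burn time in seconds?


tb = 36014 / 362.6 = 99.3 s

99.3 s


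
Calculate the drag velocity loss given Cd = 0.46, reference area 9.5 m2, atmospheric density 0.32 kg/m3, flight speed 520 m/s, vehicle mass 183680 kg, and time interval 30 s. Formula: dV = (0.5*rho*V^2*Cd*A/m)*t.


D = 0.5 * 0.32 * 520^2 * 0.46 * 9.5 = 189063.68 N
a = 189063.68 / 183680 = 1.0293 m/s2
dV = 1.0293 * 30 = 30.9 m/s

30.9 m/s


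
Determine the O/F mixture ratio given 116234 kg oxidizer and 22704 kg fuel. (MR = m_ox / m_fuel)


MR = 116234 / 22704 = 5.12

5.12


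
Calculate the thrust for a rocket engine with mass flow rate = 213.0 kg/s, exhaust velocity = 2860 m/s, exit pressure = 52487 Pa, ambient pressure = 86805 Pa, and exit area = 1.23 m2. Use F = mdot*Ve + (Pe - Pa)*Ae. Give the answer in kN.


F = 213.0 * 2860 + (52487 - 86805) * 1.23 = 566969.0 N = 567.0 kN

567.0 kN


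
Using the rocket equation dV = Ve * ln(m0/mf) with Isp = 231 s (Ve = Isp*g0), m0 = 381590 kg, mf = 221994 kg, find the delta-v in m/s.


Ve = 231 * 9.81 = 2266.11 m/s
dV = 2266.11 * ln(381590/221994) = 1228 m/s

1228 m/s


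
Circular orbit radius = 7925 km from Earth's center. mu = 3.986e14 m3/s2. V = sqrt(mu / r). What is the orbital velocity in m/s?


V = sqrt(3.986e14 / 7925000) = 7092 m/s

7092 m/s


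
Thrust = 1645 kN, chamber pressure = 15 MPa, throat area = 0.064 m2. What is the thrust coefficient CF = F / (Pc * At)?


CF = 1645000 / (15e6 * 0.064) = 1.71

1.71


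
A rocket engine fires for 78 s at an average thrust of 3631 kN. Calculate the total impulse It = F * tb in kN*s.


It = 3631 * 78 = 283218 kN*s

283218 kN*s


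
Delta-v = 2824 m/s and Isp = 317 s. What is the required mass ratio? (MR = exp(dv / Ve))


Ve = 317 * 9.81 = 3109.77 m/s
MR = exp(2824 / 3109.77) = 2.48

2.48


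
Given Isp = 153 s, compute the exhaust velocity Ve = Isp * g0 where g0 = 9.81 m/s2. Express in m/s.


Ve = Isp * g0 = 153 * 9.81 = 1500.9 m/s

1500.9 m/s


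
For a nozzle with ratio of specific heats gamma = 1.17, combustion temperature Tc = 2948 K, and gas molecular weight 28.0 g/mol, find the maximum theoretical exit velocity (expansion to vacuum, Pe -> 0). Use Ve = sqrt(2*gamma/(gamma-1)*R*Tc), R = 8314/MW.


R = 8314 / 28.0 = 296.93 J/(kg.K)
Ve = sqrt(2 * 1.17 / (1.17 - 1) * 296.93 * 2948) = 3471 m/s

3471 m/s


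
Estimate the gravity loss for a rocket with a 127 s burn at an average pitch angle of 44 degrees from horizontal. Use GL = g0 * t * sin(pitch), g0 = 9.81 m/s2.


GL = 9.81 * 127 * sin(44 deg) = 865 m/s

865 m/s


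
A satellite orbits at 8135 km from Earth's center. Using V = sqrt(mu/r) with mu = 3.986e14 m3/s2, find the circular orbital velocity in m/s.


V = sqrt(3.986e14 / 8135000) = 7000 m/s

7000 m/s


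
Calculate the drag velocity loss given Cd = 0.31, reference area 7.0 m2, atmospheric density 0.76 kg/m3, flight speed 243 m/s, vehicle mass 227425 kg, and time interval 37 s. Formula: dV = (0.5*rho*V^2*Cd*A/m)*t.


D = 0.5 * 0.76 * 243^2 * 0.31 * 7.0 = 48691.81 N
a = 48691.81 / 227425 = 0.2141 m/s2
dV = 0.2141 * 37 = 7.9 m/s

7.9 m/s


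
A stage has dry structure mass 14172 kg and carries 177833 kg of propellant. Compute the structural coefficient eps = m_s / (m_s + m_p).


eps = 14172 / (14172 + 177833) = 0.0738

0.0738


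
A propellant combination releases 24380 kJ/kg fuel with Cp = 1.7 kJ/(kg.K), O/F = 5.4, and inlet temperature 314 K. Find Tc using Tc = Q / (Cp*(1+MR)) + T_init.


Tc = 24380 / (1.7 * (1 + 5.4)) + 314 = 2555 K

2555 K


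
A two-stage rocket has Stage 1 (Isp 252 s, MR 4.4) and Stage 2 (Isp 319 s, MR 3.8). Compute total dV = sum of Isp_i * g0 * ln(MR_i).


dV1 = 252 * 9.81 * ln(4.4) = 3662.7 m/s
dV2 = 319 * 9.81 * ln(3.8) = 4177.7 m/s
Total dV = 3662.7 + 4177.7 = 7840.4 m/s ~ 7840 m/s

7840 m/s


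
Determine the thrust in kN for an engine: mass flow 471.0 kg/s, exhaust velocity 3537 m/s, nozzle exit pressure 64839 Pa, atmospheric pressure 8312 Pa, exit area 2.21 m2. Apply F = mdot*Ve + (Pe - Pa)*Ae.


F = 471.0 * 3537 + (64839 - 8312) * 2.21 = 1.7909e+06 N = 1790.9 kN

1790.9 kN


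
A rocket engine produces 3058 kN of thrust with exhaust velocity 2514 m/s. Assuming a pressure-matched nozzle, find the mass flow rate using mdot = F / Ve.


mdot = F / Ve = 3058000 / 2514 = 1216.4 kg/s

1216.4 kg/s


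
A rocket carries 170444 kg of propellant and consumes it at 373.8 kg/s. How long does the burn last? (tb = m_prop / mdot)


tb = 170444 / 373.8 = 456.0 s

456.0 s


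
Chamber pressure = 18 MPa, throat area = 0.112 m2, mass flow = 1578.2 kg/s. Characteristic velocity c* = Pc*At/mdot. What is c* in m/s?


c* = 18e6 * 0.112 / 1578.2 = 1277 m/s

1277 m/s


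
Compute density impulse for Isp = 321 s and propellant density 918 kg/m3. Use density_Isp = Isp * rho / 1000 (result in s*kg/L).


rho*Isp = 321 * 918 / 1000 = 295 s*kg/L

295 s*kg/L


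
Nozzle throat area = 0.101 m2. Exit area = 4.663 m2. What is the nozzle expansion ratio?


AR = 4.663 / 0.101 = 46.2

46.2


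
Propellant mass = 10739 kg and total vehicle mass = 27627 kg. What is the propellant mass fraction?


PMF = 10739 / 27627 = 0.389

0.389


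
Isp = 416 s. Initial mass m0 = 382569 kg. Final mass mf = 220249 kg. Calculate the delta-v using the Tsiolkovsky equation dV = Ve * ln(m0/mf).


Ve = 416 * 9.81 = 4080.96 m/s
dV = 4080.96 * ln(382569/220249) = 2253 m/s

2253 m/s


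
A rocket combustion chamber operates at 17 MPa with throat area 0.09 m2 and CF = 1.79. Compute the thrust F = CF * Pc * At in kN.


F = 1.79 * 17e6 * 0.09 = 2.7387e+06 N = 2738.7 kN

2738.7 kN


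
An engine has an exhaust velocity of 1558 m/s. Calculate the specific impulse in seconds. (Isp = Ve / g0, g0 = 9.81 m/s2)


Isp = Ve / g0 = 1558 / 9.81 = 158.8 s

158.8 s


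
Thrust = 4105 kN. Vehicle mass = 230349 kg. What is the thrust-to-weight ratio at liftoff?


TWR = 4105000 / (230349 * 9.81) = 1.82

1.82


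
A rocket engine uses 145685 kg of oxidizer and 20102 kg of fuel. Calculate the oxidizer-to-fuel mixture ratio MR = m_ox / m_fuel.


MR = 145685 / 20102 = 7.25

7.25


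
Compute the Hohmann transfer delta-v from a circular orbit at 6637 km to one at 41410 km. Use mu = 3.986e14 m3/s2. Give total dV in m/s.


V1 = sqrt(mu/r1) = 7749.66 m/s
dV1 = V1*(sqrt(2*r2/(r1+r2)) - 1) = 2424.94 m/s
V2 = sqrt(mu/r2) = 3102.53 m/s
dV2 = V2*(1 - sqrt(2*r1/(r1+r2))) = 1471.79 m/s
Total dV = 3897 m/s

3897 m/s


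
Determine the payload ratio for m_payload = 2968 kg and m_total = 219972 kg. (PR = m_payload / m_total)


PR = 2968 / 219972 = 0.0135

0.0135


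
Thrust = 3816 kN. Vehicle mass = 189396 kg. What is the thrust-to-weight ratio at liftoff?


TWR = 3816000 / (189396 * 9.81) = 2.05

2.05


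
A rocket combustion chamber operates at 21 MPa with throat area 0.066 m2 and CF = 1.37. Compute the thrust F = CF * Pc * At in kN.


F = 1.37 * 21e6 * 0.066 = 1.8988e+06 N = 1898.8 kN

1898.8 kN


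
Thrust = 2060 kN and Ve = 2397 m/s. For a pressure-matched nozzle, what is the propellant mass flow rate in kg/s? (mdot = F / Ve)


mdot = F / Ve = 2060000 / 2397 = 859.4 kg/s

859.4 kg/s


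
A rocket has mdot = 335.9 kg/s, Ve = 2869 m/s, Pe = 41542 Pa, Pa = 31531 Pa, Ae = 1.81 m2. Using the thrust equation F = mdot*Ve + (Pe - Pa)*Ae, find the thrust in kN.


F = 335.9 * 2869 + (41542 - 31531) * 1.81 = 981817.0 N = 981.8 kN

981.8 kN


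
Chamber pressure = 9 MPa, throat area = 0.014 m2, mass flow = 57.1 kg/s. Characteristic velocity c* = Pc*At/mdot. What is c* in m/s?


c* = 9e6 * 0.014 / 57.1 = 2207 m/s

2207 m/s


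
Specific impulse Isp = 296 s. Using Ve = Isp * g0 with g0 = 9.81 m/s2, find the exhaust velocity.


Ve = Isp * g0 = 296 * 9.81 = 2903.8 m/s

2903.8 m/s


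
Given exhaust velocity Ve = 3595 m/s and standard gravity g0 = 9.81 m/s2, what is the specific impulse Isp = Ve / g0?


Isp = Ve / g0 = 3595 / 9.81 = 366.5 s

366.5 s


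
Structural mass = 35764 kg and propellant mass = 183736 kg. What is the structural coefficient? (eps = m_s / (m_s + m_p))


eps = 35764 / (35764 + 183736) = 0.1629

0.1629


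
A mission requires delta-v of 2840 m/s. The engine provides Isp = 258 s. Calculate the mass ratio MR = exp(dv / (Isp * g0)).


Ve = 258 * 9.81 = 2530.98 m/s
MR = exp(2840 / 2530.98) = 3.071

3.071


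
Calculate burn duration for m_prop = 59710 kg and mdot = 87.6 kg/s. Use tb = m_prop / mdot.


tb = 59710 / 87.6 = 681.6 s

681.6 s


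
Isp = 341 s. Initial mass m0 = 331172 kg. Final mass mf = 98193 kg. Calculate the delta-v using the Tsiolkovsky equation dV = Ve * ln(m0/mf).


Ve = 341 * 9.81 = 3345.21 m/s
dV = 3345.21 * ln(331172/98193) = 4067 m/s

4067 m/s


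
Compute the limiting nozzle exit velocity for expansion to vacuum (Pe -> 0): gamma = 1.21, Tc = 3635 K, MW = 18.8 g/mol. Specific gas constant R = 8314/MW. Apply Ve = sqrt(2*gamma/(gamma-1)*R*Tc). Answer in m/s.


R = 8314 / 18.8 = 442.23 J/(kg.K)
Ve = sqrt(2 * 1.21 / (1.21 - 1) * 442.23 * 3635) = 4304 m/s

4304 m/s


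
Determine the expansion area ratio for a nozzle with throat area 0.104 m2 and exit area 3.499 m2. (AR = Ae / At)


AR = 3.499 / 0.104 = 33.6

33.6


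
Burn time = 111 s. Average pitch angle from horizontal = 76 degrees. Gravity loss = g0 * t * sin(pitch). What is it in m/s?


GL = 9.81 * 111 * sin(76 deg) = 1057 m/s

1057 m/s


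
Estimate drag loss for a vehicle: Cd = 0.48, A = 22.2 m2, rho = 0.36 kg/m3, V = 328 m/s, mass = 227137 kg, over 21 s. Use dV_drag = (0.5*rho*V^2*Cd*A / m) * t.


D = 0.5 * 0.36 * 328^2 * 0.48 * 22.2 = 206354.72 N
a = 206354.72 / 227137 = 0.9085 m/s2
dV = 0.9085 * 21 = 19.1 m/s

19.1 m/s


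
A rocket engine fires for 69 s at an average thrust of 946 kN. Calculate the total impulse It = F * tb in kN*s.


It = 946 * 69 = 65274 kN*s

65274 kN*s


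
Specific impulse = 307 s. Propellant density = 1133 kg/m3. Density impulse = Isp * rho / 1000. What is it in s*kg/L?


rho*Isp = 307 * 1133 / 1000 = 348 s*kg/L

348 s*kg/L


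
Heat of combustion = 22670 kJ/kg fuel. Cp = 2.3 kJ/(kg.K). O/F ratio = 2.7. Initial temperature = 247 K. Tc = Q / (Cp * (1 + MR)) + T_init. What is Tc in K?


Tc = 22670 / (2.3 * (1 + 2.7)) + 247 = 2911 K

2911 K


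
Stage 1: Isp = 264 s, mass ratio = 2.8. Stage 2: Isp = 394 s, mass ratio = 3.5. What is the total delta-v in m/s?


dV1 = 264 * 9.81 * ln(2.8) = 2666.5 m/s
dV2 = 394 * 9.81 * ln(3.5) = 4842.1 m/s
Total dV = 2666.5 + 4842.1 = 7508.6 m/s ~ 7509 m/s

7509 m/s


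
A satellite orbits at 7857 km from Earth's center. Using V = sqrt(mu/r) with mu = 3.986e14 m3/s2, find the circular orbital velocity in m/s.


V = sqrt(3.986e14 / 7857000) = 7123 m/s

7123 m/s


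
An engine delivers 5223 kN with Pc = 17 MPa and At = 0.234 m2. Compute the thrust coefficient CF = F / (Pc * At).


CF = 5223000 / (17e6 * 0.234) = 1.31

1.31


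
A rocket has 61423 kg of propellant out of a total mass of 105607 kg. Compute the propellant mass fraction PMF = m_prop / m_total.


PMF = 61423 / 105607 = 0.582

0.582


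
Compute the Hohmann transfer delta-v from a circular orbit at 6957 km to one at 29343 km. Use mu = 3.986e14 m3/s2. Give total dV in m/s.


V1 = sqrt(mu/r1) = 7569.33 m/s
dV1 = V1*(sqrt(2*r2/(r1+r2)) - 1) = 2055.02 m/s
V2 = sqrt(mu/r2) = 3685.67 m/s
dV2 = V2*(1 - sqrt(2*r1/(r1+r2))) = 1403.81 m/s
Total dV = 3459 m/s

3459 m/s


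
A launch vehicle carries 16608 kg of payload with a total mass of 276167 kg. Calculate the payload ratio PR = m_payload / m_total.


PR = 16608 / 276167 = 0.0601

0.0601


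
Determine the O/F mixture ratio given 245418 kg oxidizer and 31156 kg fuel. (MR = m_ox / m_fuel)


MR = 245418 / 31156 = 7.88

7.88


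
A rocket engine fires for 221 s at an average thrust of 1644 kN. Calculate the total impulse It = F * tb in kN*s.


It = 1644 * 221 = 363324 kN*s

363324 kN*s


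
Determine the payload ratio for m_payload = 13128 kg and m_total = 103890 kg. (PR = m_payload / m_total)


PR = 13128 / 103890 = 0.1264

0.1264


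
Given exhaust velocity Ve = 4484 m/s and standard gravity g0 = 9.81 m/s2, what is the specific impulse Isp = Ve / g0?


Isp = Ve / g0 = 4484 / 9.81 = 457.1 s

457.1 s


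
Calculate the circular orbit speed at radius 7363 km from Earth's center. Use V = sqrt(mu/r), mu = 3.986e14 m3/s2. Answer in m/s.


V = sqrt(3.986e14 / 7363000) = 7358 m/s

7358 m/s


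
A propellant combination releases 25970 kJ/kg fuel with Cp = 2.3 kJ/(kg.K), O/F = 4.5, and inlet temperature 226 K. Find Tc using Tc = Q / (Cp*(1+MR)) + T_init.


Tc = 25970 / (2.3 * (1 + 4.5)) + 226 = 2279 K

2279 K


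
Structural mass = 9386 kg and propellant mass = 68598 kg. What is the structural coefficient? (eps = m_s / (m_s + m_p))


eps = 9386 / (9386 + 68598) = 0.1204

0.1204


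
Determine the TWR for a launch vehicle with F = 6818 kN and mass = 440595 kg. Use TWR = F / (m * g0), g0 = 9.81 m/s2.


TWR = 6818000 / (440595 * 9.81) = 1.58

1.58


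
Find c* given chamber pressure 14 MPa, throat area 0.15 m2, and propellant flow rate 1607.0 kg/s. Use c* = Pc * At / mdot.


c* = 14e6 * 0.15 / 1607.0 = 1307 m/s

1307 m/s


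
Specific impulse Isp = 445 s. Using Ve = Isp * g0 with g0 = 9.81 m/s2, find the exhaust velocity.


Ve = Isp * g0 = 445 * 9.81 = 4365.4 m/s

4365.4 m/s


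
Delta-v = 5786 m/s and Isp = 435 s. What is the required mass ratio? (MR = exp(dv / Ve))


Ve = 435 * 9.81 = 4267.35 m/s
MR = exp(5786 / 4267.35) = 3.88

3.88


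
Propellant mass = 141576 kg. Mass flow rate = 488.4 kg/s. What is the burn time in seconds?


tb = 141576 / 488.4 = 289.9 s

289.9 s


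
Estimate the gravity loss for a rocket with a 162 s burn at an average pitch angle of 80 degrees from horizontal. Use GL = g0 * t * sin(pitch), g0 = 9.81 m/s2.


GL = 9.81 * 162 * sin(80 deg) = 1565 m/s

1565 m/s


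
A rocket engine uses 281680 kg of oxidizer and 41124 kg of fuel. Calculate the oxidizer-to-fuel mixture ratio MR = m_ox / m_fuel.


MR = 281680 / 41124 = 6.85

6.85


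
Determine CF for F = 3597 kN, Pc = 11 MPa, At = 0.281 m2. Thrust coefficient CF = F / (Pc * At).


CF = 3597000 / (11e6 * 0.281) = 1.16

1.16


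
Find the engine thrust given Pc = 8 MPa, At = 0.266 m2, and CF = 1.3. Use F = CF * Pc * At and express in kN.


F = 1.3 * 8e6 * 0.266 = 2.7664e+06 N = 2766.4 kN

2766.4 kN


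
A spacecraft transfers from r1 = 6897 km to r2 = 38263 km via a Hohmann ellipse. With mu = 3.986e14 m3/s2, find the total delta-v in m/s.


V1 = sqrt(mu/r1) = 7602.19 m/s
dV1 = V1*(sqrt(2*r2/(r1+r2)) - 1) = 2293.96 m/s
V2 = sqrt(mu/r2) = 3227.6 m/s
dV2 = V2*(1 - sqrt(2*r1/(r1+r2))) = 1443.79 m/s
Total dV = 3738 m/s

3738 m/s


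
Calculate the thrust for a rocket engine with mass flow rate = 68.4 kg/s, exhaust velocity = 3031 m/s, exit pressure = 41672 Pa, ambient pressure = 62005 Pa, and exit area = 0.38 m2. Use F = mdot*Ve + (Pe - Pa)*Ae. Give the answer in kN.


F = 68.4 * 3031 + (41672 - 62005) * 0.38 = 199594.0 N = 199.6 kN

199.6 kN


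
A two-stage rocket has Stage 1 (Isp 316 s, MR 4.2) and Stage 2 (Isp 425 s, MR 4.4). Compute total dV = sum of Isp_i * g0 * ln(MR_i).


dV1 = 316 * 9.81 * ln(4.2) = 4448.7 m/s
dV2 = 425 * 9.81 * ln(4.4) = 6177.2 m/s
Total dV = 4448.7 + 6177.2 = 10625.9 m/s ~ 10626 m/s

10626 m/s


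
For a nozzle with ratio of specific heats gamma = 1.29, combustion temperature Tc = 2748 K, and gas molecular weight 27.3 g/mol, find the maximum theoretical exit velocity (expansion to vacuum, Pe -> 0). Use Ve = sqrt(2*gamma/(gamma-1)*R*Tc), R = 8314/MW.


R = 8314 / 27.3 = 304.54 J/(kg.K)
Ve = sqrt(2 * 1.29 / (1.29 - 1) * 304.54 * 2748) = 2729 m/s

2729 m/s


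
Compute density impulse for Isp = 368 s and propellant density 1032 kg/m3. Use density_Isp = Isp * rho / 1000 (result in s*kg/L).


rho*Isp = 368 * 1032 / 1000 = 380 s*kg/L

380 s*kg/L


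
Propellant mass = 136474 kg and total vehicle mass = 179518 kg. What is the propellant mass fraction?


PMF = 136474 / 179518 = 0.76

0.76


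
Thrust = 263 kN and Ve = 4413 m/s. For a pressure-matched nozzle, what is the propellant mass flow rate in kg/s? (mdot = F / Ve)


mdot = F / Ve = 263000 / 4413 = 59.6 kg/s

59.6 kg/s


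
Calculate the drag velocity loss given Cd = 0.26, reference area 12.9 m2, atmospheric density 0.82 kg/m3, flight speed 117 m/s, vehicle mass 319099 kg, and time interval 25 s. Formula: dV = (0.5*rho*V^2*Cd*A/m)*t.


D = 0.5 * 0.82 * 117^2 * 0.26 * 12.9 = 18824.29 N
a = 18824.29 / 319099 = 0.059 m/s2
dV = 0.059 * 25 = 1.5 m/s

1.5 m/s


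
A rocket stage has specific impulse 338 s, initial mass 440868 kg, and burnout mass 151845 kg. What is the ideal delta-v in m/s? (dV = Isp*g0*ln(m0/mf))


Ve = 338 * 9.81 = 3315.78 m/s
dV = 3315.78 * ln(440868/151845) = 3534 m/s

3534 m/s


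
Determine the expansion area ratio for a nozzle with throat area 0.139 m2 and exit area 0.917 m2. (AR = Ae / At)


AR = 0.917 / 0.139 = 6.6

6.6


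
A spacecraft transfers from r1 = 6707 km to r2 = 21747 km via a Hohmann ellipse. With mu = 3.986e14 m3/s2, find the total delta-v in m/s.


V1 = sqrt(mu/r1) = 7709.11 m/s
dV1 = V1*(sqrt(2*r2/(r1+r2)) - 1) = 1822.08 m/s
V2 = sqrt(mu/r2) = 4281.23 m/s
dV2 = V2*(1 - sqrt(2*r1/(r1+r2))) = 1341.71 m/s
Total dV = 3164 m/s

3164 m/s
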